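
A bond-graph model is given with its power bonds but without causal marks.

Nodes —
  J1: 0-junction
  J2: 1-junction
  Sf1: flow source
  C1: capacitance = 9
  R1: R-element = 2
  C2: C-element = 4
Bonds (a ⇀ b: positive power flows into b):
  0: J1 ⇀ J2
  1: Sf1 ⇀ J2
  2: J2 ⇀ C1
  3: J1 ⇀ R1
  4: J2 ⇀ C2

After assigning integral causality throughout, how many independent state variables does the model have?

b1 stroke→Sf1  (Sf1 (Sf) sets flow on bond)
b0 stroke→J2  (J2 flow already set via bond 1)
b2 stroke→J2  (J2 flow already set via bond 1)
b4 stroke→J2  (1-jn J2 has f-setter on 1)
b3 stroke→J1  (closing 0-jn rule on J1)

2  (C1, C2 all integral)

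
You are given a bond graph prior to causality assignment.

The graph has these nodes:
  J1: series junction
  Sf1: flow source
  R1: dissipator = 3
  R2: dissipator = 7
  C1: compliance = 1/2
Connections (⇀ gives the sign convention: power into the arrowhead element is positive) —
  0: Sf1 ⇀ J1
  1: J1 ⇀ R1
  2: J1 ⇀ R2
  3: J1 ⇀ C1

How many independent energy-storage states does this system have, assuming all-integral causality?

1  (C1 all integral)

bond 0 stroke at Sf1  (Sf1: flow source, stroke at near end)
bond 1 stroke at J1  (1-jn J1 has f-setter on 0)
bond 2 stroke at J1  (J1 flow already set via bond 0)
bond 3 stroke at J1  (common-f at J1 fixed by 0)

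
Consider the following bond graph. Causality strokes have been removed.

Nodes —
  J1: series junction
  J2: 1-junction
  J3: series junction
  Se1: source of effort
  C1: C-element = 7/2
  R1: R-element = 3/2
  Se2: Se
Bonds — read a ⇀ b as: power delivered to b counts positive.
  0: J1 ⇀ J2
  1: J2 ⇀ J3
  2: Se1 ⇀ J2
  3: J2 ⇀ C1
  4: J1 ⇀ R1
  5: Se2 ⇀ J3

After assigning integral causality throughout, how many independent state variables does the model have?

1  (C1 all integral)

bond 2 →J2  (Se1: effort source, stroke at far end)
bond 5 →J3  (Se2 (Se) sets effort on bond)
bond 1 →J2  (only one flow-in slot at J3)
bond 3 →J2  (prefer integral on C1)
bond 0 →J1  (J2 needs exactly one f-in)
bond 4 →R1  (only one flow-in slot at J1)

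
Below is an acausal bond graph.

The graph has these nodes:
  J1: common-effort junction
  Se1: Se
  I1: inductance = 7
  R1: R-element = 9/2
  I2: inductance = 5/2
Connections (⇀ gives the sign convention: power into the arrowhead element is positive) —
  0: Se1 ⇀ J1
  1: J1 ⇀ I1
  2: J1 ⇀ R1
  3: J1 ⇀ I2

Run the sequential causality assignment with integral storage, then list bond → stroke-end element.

bond 0 |J1
bond 1 |I1
bond 2 |R1
bond 3 |I2

β0 stroke at J1  (source Se1 imposes e)
β1 stroke at I1  (J1 effort already set via bond 0)
β2 stroke at R1  (common-e at J1 fixed by 0)
β3 stroke at I2  (J1 effort already set via bond 0)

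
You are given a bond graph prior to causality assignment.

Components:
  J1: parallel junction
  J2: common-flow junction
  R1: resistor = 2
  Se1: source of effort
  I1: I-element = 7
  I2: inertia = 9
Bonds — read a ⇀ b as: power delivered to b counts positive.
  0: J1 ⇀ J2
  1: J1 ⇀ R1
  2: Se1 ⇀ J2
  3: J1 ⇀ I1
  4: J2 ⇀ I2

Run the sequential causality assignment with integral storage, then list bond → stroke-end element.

β0 stroke→J2
β1 stroke→J1
β2 stroke→J2
β3 stroke→I1
β4 stroke→I2

b2 →J2  (Se1 (Se) sets effort on bond)
b3 →I1  (I1 integral (f out))
b4 →I2  (prefer integral on I2)
b0 →J2  (1-jn J2 has f-setter on 4)
b1 →J1  (J1: last free bond brings effort in)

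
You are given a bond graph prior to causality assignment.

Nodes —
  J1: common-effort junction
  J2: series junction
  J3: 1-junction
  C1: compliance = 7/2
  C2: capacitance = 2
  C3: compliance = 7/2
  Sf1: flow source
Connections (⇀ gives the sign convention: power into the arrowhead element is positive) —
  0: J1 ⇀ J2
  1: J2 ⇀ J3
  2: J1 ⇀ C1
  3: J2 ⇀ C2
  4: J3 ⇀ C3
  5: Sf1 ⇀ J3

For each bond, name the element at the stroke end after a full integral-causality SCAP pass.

b0 stroke at J2
b1 stroke at J3
b2 stroke at J1
b3 stroke at J2
b4 stroke at J3
b5 stroke at Sf1

b5 →Sf1  (source Sf1 imposes f)
b1 →J3  (1-jn J3 has f-setter on 5)
b4 →J3  (J3: bond 5 brought flow, rest push out)
b0 →J2  (common-f at J2 fixed by 1)
b3 →J2  (1-jn J2 has f-setter on 1)
b2 →J1  (J1: last free bond brings effort in)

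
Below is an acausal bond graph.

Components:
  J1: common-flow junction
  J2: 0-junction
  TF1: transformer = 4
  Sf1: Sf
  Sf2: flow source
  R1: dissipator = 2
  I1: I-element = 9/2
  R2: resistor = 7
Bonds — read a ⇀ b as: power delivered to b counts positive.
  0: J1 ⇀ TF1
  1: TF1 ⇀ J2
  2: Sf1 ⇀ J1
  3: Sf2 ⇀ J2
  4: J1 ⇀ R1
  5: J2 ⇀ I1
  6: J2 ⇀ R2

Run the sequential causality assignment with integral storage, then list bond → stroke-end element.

#0 stroke→J1
#1 stroke→TF1
#2 stroke→Sf1
#3 stroke→Sf2
#4 stroke→J1
#5 stroke→I1
#6 stroke→J2

bond 2 |Sf1  (Sf1 (Sf) sets flow on bond)
bond 3 |Sf2  (Sf2 (Sf) sets flow on bond)
bond 0 |J1  (1-jn J1 has f-setter on 2)
bond 4 |J1  (J1: bond 2 brought flow, rest push out)
bond 1 |TF1  (through TF1, causality passes straight; one stroke at TF1)
bond 5 |I1  (I1: I, integral causality)
bond 6 |J2  (closing 0-jn rule on J2)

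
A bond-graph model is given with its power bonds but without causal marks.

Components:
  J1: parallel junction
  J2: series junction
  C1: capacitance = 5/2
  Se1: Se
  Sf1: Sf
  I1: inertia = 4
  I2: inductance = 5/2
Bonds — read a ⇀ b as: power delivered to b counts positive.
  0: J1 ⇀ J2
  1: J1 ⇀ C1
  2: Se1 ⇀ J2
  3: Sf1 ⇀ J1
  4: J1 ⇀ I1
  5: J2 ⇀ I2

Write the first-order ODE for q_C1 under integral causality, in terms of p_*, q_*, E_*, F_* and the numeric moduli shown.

dq_C1/dt = F_Sf1 - p_I1/4 - 2*p_I2/5

bond 2 stroke→J2  (source Se1 imposes e)
bond 3 stroke→Sf1  (Sf1 (Sf) sets flow on bond)
bond 1 stroke→J1  (C1 outputs effort q/C1)
bond 0 stroke→J2  (common-e at J1 fixed by 1)
bond 4 stroke→I1  (J1 effort already set via bond 1)
bond 5 stroke→I2  (only one flow-in slot at J2)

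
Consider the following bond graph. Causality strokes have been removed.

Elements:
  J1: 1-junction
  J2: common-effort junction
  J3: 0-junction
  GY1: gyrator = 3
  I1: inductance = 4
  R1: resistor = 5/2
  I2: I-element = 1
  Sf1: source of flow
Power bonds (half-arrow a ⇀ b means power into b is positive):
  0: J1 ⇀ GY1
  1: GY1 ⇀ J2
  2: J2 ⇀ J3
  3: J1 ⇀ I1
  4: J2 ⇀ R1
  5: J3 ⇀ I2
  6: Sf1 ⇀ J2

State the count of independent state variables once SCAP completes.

2  (I1, I2 all integral)

β6 stroke at Sf1  (Sf1 (Sf) sets flow on bond)
β3 stroke at I1  (I1 integral (f out))
β0 stroke at J1  (J1 flow already set via bond 3)
β1 stroke at J2  (GY1: gyrator matches bond 0)
β2 stroke at J3  (common-e at J2 fixed by 1)
β4 stroke at R1  (common-e at J2 fixed by 1)
β5 stroke at I2  (J3: bond 2 brought effort, rest push out)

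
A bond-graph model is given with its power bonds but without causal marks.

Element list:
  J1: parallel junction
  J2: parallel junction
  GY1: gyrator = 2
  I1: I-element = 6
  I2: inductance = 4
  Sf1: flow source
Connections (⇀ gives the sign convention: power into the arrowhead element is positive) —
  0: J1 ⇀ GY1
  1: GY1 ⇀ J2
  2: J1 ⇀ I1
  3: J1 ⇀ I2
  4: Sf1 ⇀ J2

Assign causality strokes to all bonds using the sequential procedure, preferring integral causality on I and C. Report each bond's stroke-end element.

β0 stroke at J1
β1 stroke at J2
β2 stroke at I1
β3 stroke at I2
β4 stroke at Sf1

b4 stroke→Sf1  (Sf1 (Sf) sets flow on bond)
b1 stroke→J2  (J2 needs exactly one e-in)
b0 stroke→J1  (GY1 both-in/both-out from 1)
b2 stroke→I1  (0-jn J1 has e-setter on 0)
b3 stroke→I2  (J1: bond 0 brought effort, rest push out)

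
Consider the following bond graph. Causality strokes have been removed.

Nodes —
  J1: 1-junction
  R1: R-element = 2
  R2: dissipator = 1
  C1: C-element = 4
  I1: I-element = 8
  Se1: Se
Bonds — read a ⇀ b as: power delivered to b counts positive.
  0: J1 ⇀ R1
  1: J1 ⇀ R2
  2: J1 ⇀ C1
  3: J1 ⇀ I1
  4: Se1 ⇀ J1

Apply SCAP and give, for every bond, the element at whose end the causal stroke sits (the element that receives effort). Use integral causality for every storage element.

β0 stroke→J1
β1 stroke→J1
β2 stroke→J1
β3 stroke→I1
β4 stroke→J1

#4 →J1  (Se1 (Se) sets effort on bond)
#2 →J1  (C1 outputs effort q/C1)
#3 →I1  (I1: I, integral causality)
#0 →J1  (J1 flow already set via bond 3)
#1 →J1  (1-jn J1 has f-setter on 3)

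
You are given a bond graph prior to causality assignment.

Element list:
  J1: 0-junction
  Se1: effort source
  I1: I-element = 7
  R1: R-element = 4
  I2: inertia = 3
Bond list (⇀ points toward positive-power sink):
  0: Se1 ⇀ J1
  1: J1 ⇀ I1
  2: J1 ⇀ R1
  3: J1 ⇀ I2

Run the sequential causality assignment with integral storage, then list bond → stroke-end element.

b0 |J1  (Se1: effort source, stroke at far end)
b1 |I1  (0-jn J1 has e-setter on 0)
b2 |R1  (common-e at J1 fixed by 0)
b3 |I2  (J1 effort already set via bond 0)

bond 0 stroke→J1
bond 1 stroke→I1
bond 2 stroke→R1
bond 3 stroke→I2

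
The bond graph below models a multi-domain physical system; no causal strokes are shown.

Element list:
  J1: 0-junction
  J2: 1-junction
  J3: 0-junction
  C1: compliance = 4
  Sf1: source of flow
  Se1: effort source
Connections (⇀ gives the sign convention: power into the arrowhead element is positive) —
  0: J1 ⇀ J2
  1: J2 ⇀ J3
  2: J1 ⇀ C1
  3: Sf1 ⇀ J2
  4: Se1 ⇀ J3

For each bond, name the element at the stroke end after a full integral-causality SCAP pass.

#3 stroke at Sf1  (Sf1: flow source, stroke at near end)
#4 stroke at J3  (Se1 (Se) sets effort on bond)
#0 stroke at J2  (J2: bond 3 brought flow, rest push out)
#1 stroke at J2  (1-jn J2 has f-setter on 3)
#2 stroke at J1  (J1 needs exactly one e-in)

bond 0 stroke at J2
bond 1 stroke at J2
bond 2 stroke at J1
bond 3 stroke at Sf1
bond 4 stroke at J3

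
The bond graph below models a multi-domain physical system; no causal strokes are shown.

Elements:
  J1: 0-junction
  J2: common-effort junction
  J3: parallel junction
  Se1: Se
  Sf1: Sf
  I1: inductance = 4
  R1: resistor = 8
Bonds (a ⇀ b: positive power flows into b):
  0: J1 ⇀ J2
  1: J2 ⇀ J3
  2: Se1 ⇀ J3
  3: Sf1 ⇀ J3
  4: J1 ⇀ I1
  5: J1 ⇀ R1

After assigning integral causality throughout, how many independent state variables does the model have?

1  (I1 all integral)

b2 →J3  (Se1: effort source, stroke at far end)
b3 →Sf1  (Sf1: flow source, stroke at near end)
b1 →J2  (common-e at J3 fixed by 2)
b0 →J1  (J2 effort already set via bond 1)
b4 →I1  (common-e at J1 fixed by 0)
b5 →R1  (common-e at J1 fixed by 0)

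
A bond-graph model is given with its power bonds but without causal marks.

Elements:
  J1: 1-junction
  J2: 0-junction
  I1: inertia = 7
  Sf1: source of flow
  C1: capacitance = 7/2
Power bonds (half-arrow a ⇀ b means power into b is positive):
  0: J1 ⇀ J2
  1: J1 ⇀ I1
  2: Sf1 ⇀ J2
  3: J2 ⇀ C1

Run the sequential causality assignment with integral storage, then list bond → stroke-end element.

b2 |Sf1  (Sf1 fixes flow; stroke at Sf1)
b1 |I1  (prefer integral on I1)
b0 |J1  (J1 flow already set via bond 1)
b3 |J2  (only one effort-in slot at J2)

b0 →J1
b1 →I1
b2 →Sf1
b3 →J2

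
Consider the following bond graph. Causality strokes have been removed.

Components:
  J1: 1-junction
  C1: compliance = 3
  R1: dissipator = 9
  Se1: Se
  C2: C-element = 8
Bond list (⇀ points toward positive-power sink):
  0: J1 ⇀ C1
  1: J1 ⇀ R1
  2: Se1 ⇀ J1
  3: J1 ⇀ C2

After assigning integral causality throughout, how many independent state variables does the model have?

2  (C1, C2 all integral)

#2 stroke at J1  (Se1 (Se) sets effort on bond)
#0 stroke at J1  (C1 integral (e out))
#3 stroke at J1  (prefer integral on C2)
#1 stroke at R1  (J1: last free bond brings flow in)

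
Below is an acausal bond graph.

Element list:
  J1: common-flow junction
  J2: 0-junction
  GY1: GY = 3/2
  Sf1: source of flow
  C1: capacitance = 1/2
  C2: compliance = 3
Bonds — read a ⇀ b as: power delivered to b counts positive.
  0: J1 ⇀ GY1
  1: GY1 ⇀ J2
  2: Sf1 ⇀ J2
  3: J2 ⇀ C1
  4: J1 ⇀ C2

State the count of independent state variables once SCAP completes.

2  (C1, C2 all integral)

b2 stroke at Sf1  (Sf1 (Sf) sets flow on bond)
b3 stroke at J2  (C1 integral (e out))
b1 stroke at GY1  (J2: bond 3 brought effort, rest push out)
b0 stroke at GY1  (GY1: gyrator matches bond 1)
b4 stroke at J1  (J1: bond 0 brought flow, rest push out)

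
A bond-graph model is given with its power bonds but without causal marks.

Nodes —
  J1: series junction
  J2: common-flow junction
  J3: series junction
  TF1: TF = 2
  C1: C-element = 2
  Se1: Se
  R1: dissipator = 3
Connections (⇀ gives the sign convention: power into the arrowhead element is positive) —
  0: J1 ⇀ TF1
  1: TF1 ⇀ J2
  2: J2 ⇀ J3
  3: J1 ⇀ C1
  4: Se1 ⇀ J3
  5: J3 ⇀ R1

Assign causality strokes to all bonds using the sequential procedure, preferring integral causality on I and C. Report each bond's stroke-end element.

#0 →TF1
#1 →J2
#2 →J3
#3 →J1
#4 →J3
#5 →R1

#4 →J3  (source Se1 imposes e)
#3 →J1  (C1: C, integral causality)
#0 →TF1  (J1 needs exactly one f-in)
#1 →J2  (TF1: transformer flips bond 0)
#2 →J3  (J2 needs exactly one f-in)
#5 →R1  (closing 1-jn rule on J3)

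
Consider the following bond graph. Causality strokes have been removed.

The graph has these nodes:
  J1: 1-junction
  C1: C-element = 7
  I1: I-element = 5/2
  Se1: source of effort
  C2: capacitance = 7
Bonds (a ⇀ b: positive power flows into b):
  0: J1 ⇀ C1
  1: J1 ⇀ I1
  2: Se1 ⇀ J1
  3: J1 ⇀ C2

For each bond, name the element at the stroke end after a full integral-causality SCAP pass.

#0 |J1
#1 |I1
#2 |J1
#3 |J1

β2 →J1  (source Se1 imposes e)
β0 →J1  (C1 integral (e out))
β1 →I1  (prefer integral on I1)
β3 →J1  (common-f at J1 fixed by 1)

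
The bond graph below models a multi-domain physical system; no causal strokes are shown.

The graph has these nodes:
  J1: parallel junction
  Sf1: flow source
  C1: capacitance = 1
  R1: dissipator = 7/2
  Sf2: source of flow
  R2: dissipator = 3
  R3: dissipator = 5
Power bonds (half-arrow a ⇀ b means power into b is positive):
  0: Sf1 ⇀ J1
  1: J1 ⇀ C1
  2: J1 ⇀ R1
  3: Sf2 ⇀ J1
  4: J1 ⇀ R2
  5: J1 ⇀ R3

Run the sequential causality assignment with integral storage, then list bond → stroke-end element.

#0 |Sf1  (source Sf1 imposes f)
#3 |Sf2  (Sf2 (Sf) sets flow on bond)
#1 |J1  (C1: C, integral causality)
#2 |R1  (common-e at J1 fixed by 1)
#4 |R2  (J1: bond 1 brought effort, rest push out)
#5 |R3  (common-e at J1 fixed by 1)

β0 |Sf1
β1 |J1
β2 |R1
β3 |Sf2
β4 |R2
β5 |R3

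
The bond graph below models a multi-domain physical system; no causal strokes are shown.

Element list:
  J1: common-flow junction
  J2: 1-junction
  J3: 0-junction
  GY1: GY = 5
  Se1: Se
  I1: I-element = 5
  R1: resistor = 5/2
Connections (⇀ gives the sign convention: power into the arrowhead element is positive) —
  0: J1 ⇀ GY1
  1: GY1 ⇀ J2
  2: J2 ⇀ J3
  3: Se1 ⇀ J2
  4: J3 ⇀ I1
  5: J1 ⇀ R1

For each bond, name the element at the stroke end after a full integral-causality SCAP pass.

β3 →J2  (Se1 fixes effort; stroke away)
β4 →I1  (I1: I, integral causality)
β2 →J3  (J3 needs exactly one e-in)
β1 →J2  (J2 flow already set via bond 2)
β0 →J1  (GY GY1: same side as bond 1)
β5 →R1  (closing 1-jn rule on J1)

#0 →J1
#1 →J2
#2 →J3
#3 →J2
#4 →I1
#5 →R1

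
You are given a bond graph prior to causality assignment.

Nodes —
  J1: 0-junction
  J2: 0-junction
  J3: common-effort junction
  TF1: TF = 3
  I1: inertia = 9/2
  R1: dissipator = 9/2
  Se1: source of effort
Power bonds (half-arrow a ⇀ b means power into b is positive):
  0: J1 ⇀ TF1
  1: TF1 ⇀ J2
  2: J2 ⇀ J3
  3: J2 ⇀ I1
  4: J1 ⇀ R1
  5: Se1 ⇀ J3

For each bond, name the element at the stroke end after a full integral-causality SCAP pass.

bond 0 stroke at J1
bond 1 stroke at TF1
bond 2 stroke at J2
bond 3 stroke at I1
bond 4 stroke at R1
bond 5 stroke at J3

#5 →J3  (Se1 fixes effort; stroke away)
#2 →J2  (0-jn J3 has e-setter on 5)
#1 →TF1  (J2 effort already set via bond 2)
#3 →I1  (0-jn J2 has e-setter on 2)
#0 →J1  (through TF1, causality passes straight; one stroke at TF1)
#4 →R1  (J1 effort already set via bond 0)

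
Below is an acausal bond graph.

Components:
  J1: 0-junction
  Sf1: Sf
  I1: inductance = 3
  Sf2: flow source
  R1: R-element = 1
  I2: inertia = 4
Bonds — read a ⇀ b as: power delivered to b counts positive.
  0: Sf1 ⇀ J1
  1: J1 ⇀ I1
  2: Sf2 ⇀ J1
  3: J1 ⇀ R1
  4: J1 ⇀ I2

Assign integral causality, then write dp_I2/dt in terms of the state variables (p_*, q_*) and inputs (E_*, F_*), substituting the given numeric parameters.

#0 →Sf1  (source Sf1 imposes f)
#2 →Sf2  (source Sf2 imposes f)
#1 →I1  (I1: I, integral causality)
#4 →I2  (prefer integral on I2)
#3 →J1  (J1 needs exactly one e-in)

dp_I2/dt = F_Sf1 + F_Sf2 - p_I1/3 - p_I2/4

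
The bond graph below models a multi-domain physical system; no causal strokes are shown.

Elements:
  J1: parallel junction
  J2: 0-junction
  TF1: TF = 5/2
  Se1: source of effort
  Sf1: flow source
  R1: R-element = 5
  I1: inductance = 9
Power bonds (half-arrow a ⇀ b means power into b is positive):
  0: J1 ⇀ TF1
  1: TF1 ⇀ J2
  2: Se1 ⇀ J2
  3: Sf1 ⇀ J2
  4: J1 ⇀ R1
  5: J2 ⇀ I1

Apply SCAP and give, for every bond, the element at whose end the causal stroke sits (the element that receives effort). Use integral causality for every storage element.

#0 →J1
#1 →TF1
#2 →J2
#3 →Sf1
#4 →R1
#5 →I1

bond 2 stroke→J2  (Se1: effort source, stroke at far end)
bond 3 stroke→Sf1  (Sf1 fixes flow; stroke at Sf1)
bond 1 stroke→TF1  (common-e at J2 fixed by 2)
bond 5 stroke→I1  (0-jn J2 has e-setter on 2)
bond 0 stroke→J1  (TF TF1: opposite of bond 1)
bond 4 stroke→R1  (J1: bond 0 brought effort, rest push out)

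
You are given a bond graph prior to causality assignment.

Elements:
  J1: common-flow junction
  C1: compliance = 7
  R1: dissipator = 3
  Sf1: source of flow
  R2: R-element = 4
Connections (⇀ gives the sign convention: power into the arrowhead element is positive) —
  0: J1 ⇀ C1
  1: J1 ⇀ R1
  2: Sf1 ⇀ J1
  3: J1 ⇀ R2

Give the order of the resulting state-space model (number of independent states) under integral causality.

1  (C1 all integral)

bond 2 stroke→Sf1  (Sf1 (Sf) sets flow on bond)
bond 0 stroke→J1  (J1: bond 2 brought flow, rest push out)
bond 1 stroke→J1  (J1: bond 2 brought flow, rest push out)
bond 3 stroke→J1  (J1 flow already set via bond 2)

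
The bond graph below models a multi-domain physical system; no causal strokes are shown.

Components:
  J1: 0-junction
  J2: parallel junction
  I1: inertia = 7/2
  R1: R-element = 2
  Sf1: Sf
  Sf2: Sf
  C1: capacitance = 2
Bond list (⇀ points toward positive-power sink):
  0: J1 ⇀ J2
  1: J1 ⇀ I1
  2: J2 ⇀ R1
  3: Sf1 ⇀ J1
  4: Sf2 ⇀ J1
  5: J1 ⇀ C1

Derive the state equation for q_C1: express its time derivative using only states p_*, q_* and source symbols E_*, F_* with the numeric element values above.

dq_C1/dt = F_Sf1 + F_Sf2 - 2*p_I1/7 - q_C1/4

bond 3 →Sf1  (Sf1: flow source, stroke at near end)
bond 4 →Sf2  (Sf2: flow source, stroke at near end)
bond 1 →I1  (I1 outputs flow p/I1)
bond 5 →J1  (C1 integral (e out))
bond 0 →J2  (J1 effort already set via bond 5)
bond 2 →R1  (0-jn J2 has e-setter on 0)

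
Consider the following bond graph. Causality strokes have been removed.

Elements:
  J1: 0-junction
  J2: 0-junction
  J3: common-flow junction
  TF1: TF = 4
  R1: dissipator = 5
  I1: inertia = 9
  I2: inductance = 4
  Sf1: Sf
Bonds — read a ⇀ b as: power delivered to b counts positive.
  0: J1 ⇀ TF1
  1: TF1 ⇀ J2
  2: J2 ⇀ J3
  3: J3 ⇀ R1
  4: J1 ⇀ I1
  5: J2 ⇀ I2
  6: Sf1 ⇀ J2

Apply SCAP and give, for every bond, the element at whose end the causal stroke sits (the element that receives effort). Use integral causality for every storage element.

β0 stroke at J1
β1 stroke at TF1
β2 stroke at J2
β3 stroke at J3
β4 stroke at I1
β5 stroke at I2
β6 stroke at Sf1

#6 →Sf1  (Sf1 fixes flow; stroke at Sf1)
#4 →I1  (prefer integral on I1)
#0 →J1  (closing 0-jn rule on J1)
#1 →TF1  (through TF1, causality passes straight; one stroke at TF1)
#5 →I2  (I2: I, integral causality)
#2 →J2  (closing 0-jn rule on J2)
#3 →J3  (J3 flow already set via bond 2)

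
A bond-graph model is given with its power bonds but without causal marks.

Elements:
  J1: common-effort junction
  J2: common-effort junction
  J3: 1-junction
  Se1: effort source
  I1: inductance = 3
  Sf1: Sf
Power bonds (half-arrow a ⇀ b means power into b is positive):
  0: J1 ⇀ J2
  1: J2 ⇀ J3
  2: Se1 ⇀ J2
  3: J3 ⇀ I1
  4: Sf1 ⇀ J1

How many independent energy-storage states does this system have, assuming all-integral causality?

bond 2 |J2  (Se1: effort source, stroke at far end)
bond 4 |Sf1  (Sf1 fixes flow; stroke at Sf1)
bond 0 |J1  (J1 needs exactly one e-in)
bond 1 |J3  (J2 effort already set via bond 2)
bond 3 |I1  (J3: last free bond brings flow in)

1  (I1 all integral)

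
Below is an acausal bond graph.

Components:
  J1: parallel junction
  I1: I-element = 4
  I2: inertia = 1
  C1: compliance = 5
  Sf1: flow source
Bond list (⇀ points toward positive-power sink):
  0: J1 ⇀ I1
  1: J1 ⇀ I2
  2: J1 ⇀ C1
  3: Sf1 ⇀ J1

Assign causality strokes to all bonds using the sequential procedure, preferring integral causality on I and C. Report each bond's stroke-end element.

bond 0 stroke at I1
bond 1 stroke at I2
bond 2 stroke at J1
bond 3 stroke at Sf1

β3 →Sf1  (source Sf1 imposes f)
β0 →I1  (I1 integral (f out))
β1 →I2  (prefer integral on I2)
β2 →J1  (closing 0-jn rule on J1)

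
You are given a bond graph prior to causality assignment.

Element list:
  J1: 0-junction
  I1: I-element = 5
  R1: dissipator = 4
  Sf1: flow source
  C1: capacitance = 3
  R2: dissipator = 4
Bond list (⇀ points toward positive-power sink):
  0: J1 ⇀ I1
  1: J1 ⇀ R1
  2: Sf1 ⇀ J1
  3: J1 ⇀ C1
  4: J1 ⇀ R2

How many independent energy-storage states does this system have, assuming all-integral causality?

2  (C1, I1 all integral)

β2 stroke at Sf1  (Sf1 fixes flow; stroke at Sf1)
β0 stroke at I1  (I1: I, integral causality)
β3 stroke at J1  (C1 outputs effort q/C1)
β1 stroke at R1  (J1 effort already set via bond 3)
β4 stroke at R2  (J1 effort already set via bond 3)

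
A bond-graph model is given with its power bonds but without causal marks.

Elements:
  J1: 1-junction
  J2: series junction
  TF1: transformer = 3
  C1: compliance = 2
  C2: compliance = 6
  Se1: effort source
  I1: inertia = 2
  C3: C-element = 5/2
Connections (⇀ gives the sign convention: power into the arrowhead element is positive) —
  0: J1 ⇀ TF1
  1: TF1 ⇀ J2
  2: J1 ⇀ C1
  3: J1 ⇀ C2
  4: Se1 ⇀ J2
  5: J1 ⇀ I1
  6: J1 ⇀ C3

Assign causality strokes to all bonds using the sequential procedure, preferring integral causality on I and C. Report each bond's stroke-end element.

#0 |J1
#1 |TF1
#2 |J1
#3 |J1
#4 |J2
#5 |I1
#6 |J1

#4 →J2  (Se1 fixes effort; stroke away)
#1 →TF1  (closing 1-jn rule on J2)
#0 →J1  (TF1: transformer flips bond 1)
#2 →J1  (prefer integral on C1)
#3 →J1  (C2 outputs effort q/C2)
#5 →I1  (I1 integral (f out))
#6 →J1  (common-f at J1 fixed by 5)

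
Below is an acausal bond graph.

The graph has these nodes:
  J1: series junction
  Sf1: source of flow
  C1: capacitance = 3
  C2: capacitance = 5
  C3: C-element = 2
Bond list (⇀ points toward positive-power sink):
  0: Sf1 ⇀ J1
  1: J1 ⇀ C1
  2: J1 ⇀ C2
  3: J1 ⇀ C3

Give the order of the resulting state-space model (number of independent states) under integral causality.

b0 →Sf1  (source Sf1 imposes f)
b1 →J1  (common-f at J1 fixed by 0)
b2 →J1  (J1 flow already set via bond 0)
b3 →J1  (common-f at J1 fixed by 0)

3  (C1, C2, C3 all integral)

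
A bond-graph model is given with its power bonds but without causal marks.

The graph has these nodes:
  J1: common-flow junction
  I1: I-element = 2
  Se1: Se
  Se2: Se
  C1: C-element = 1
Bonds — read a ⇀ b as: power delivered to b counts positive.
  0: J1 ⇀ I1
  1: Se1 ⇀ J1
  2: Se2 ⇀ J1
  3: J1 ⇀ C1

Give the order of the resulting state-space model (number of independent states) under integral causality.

2  (C1, I1 all integral)

#1 stroke at J1  (source Se1 imposes e)
#2 stroke at J1  (Se2: effort source, stroke at far end)
#0 stroke at I1  (I1 outputs flow p/I1)
#3 stroke at J1  (1-jn J1 has f-setter on 0)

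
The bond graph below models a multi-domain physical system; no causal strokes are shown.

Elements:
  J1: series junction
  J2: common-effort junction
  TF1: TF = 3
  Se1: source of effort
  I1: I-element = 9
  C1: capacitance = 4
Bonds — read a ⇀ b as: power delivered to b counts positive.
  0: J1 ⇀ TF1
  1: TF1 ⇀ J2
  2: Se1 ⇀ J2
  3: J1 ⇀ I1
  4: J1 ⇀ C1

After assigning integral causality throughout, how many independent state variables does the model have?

2  (C1, I1 all integral)

bond 2 stroke at J2  (Se1 fixes effort; stroke away)
bond 1 stroke at TF1  (J2: bond 2 brought effort, rest push out)
bond 0 stroke at J1  (through TF1, causality passes straight; one stroke at TF1)
bond 3 stroke at I1  (prefer integral on I1)
bond 4 stroke at J1  (J1: bond 3 brought flow, rest push out)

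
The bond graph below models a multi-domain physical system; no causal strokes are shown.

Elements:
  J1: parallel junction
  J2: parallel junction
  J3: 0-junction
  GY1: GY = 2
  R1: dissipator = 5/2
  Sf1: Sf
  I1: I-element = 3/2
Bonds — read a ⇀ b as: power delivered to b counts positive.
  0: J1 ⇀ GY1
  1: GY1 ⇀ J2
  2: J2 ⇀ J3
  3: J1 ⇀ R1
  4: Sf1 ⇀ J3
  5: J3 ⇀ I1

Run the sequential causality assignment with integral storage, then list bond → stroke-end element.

β0 →J1
β1 →J2
β2 →J3
β3 →R1
β4 →Sf1
β5 →I1

b4 stroke→Sf1  (Sf1 fixes flow; stroke at Sf1)
b5 stroke→I1  (prefer integral on I1)
b2 stroke→J3  (J3 needs exactly one e-in)
b1 stroke→J2  (J2 needs exactly one e-in)
b0 stroke→J1  (through GY1, causality inverts; strokes same side of GY1)
b3 stroke→R1  (J1: bond 0 brought effort, rest push out)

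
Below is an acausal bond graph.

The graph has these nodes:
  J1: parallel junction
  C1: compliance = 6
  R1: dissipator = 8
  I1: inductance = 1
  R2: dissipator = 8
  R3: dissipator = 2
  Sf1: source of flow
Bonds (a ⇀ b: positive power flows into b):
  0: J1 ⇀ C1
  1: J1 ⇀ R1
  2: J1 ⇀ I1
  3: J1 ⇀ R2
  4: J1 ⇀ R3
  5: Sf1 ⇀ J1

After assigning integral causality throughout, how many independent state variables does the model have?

2  (C1, I1 all integral)

#5 →Sf1  (Sf1: flow source, stroke at near end)
#0 →J1  (prefer integral on C1)
#1 →R1  (J1 effort already set via bond 0)
#2 →I1  (0-jn J1 has e-setter on 0)
#3 →R2  (0-jn J1 has e-setter on 0)
#4 →R3  (J1: bond 0 brought effort, rest push out)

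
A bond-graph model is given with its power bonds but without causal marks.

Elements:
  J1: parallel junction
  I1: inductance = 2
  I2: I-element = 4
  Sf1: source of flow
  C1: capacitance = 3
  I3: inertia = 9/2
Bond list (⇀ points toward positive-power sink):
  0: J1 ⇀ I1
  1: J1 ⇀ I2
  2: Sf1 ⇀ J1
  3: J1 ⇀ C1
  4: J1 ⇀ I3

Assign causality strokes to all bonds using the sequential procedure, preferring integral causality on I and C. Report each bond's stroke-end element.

bond 2 |Sf1  (source Sf1 imposes f)
bond 0 |I1  (I1 integral (f out))
bond 1 |I2  (prefer integral on I2)
bond 3 |J1  (C1: C, integral causality)
bond 4 |I3  (0-jn J1 has e-setter on 3)

b0 →I1
b1 →I2
b2 →Sf1
b3 →J1
b4 →I3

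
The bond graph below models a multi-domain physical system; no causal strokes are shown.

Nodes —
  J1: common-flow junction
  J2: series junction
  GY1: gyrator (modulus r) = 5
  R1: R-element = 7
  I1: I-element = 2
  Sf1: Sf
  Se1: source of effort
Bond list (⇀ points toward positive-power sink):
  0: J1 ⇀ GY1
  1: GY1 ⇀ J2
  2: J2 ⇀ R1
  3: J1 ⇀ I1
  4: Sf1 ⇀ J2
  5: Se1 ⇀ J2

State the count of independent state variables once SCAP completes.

1  (I1 all integral)

bond 4 stroke→Sf1  (Sf1: flow source, stroke at near end)
bond 5 stroke→J2  (Se1: effort source, stroke at far end)
bond 1 stroke→J2  (J2: bond 4 brought flow, rest push out)
bond 2 stroke→J2  (1-jn J2 has f-setter on 4)
bond 0 stroke→J1  (through GY1, causality inverts; strokes same side of GY1)
bond 3 stroke→I1  (only one flow-in slot at J1)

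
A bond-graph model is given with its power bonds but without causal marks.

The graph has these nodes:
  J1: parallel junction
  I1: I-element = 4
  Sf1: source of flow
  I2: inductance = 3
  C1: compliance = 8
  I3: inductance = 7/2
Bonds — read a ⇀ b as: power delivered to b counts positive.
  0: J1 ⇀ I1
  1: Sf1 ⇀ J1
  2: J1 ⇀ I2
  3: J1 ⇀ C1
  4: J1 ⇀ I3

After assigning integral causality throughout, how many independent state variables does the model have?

#1 |Sf1  (Sf1 fixes flow; stroke at Sf1)
#0 |I1  (prefer integral on I1)
#2 |I2  (I2: I, integral causality)
#3 |J1  (prefer integral on C1)
#4 |I3  (common-e at J1 fixed by 3)

4  (C1, I1, I2, I3 all integral)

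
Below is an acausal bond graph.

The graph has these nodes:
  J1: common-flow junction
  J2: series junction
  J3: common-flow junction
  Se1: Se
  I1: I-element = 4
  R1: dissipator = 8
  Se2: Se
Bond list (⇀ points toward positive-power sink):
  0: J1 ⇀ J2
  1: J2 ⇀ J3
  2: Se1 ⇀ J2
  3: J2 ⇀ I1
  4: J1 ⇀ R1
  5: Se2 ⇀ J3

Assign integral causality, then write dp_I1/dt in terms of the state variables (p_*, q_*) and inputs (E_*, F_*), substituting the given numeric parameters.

dp_I1/dt = E_Se1 + E_Se2 - 2*p_I1

b2 stroke at J2  (source Se1 imposes e)
b5 stroke at J3  (Se2 (Se) sets effort on bond)
b1 stroke at J2  (J3: last free bond brings flow in)
b3 stroke at I1  (I1: I, integral causality)
b0 stroke at J2  (1-jn J2 has f-setter on 3)
b4 stroke at J1  (J1: bond 0 brought flow, rest push out)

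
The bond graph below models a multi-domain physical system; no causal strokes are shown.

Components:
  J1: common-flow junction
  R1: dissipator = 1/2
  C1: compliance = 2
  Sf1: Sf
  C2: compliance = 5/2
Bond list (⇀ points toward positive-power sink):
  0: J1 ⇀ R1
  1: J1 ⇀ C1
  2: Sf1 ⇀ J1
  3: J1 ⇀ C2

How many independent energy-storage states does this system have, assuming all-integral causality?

2  (C1, C2 all integral)

β2 stroke at Sf1  (Sf1 fixes flow; stroke at Sf1)
β0 stroke at J1  (common-f at J1 fixed by 2)
β1 stroke at J1  (common-f at J1 fixed by 2)
β3 stroke at J1  (common-f at J1 fixed by 2)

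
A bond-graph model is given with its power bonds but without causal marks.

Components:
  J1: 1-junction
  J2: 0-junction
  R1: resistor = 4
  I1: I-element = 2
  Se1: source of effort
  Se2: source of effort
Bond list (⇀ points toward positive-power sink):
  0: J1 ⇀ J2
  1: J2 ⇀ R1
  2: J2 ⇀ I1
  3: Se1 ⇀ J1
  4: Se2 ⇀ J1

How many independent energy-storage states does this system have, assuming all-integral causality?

1  (I1 all integral)

bond 3 |J1  (source Se1 imposes e)
bond 4 |J1  (source Se2 imposes e)
bond 0 |J2  (closing 1-jn rule on J1)
bond 1 |R1  (J2: bond 0 brought effort, rest push out)
bond 2 |I1  (0-jn J2 has e-setter on 0)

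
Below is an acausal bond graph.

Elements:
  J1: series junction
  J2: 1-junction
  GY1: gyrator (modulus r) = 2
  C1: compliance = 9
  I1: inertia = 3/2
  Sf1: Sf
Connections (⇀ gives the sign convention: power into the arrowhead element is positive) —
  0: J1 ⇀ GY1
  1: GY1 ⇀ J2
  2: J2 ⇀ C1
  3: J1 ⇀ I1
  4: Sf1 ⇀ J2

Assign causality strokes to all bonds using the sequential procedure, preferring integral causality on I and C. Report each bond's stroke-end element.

#4 stroke→Sf1  (Sf1 (Sf) sets flow on bond)
#1 stroke→J2  (J2: bond 4 brought flow, rest push out)
#2 stroke→J2  (J2 flow already set via bond 4)
#0 stroke→J1  (GY1 both-in/both-out from 1)
#3 stroke→I1  (closing 1-jn rule on J1)

b0 |J1
b1 |J2
b2 |J2
b3 |I1
b4 |Sf1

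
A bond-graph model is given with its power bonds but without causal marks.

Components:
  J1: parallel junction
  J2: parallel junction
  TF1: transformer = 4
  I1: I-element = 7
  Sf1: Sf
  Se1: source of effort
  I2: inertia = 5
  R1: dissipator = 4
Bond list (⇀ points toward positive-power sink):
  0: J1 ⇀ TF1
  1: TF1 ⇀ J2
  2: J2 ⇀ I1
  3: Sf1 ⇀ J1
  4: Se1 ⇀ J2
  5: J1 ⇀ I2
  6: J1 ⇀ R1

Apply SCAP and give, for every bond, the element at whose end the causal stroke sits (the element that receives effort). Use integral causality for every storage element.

bond 0 →J1
bond 1 →TF1
bond 2 →I1
bond 3 →Sf1
bond 4 →J2
bond 5 →I2
bond 6 →R1

bond 3 stroke at Sf1  (Sf1 (Sf) sets flow on bond)
bond 4 stroke at J2  (Se1: effort source, stroke at far end)
bond 1 stroke at TF1  (common-e at J2 fixed by 4)
bond 2 stroke at I1  (0-jn J2 has e-setter on 4)
bond 0 stroke at J1  (through TF1, causality passes straight; one stroke at TF1)
bond 5 stroke at I2  (common-e at J1 fixed by 0)
bond 6 stroke at R1  (0-jn J1 has e-setter on 0)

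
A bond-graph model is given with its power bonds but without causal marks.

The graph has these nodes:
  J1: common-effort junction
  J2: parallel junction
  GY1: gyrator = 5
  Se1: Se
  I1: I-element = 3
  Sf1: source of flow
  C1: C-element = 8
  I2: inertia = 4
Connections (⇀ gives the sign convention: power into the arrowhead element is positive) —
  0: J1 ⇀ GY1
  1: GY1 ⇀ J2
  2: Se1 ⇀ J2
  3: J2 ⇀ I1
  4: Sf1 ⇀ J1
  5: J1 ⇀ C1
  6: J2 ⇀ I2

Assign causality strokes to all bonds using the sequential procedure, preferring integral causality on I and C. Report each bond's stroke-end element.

b2 stroke at J2  (source Se1 imposes e)
b4 stroke at Sf1  (Sf1 (Sf) sets flow on bond)
b1 stroke at GY1  (common-e at J2 fixed by 2)
b3 stroke at I1  (J2: bond 2 brought effort, rest push out)
b6 stroke at I2  (J2: bond 2 brought effort, rest push out)
b0 stroke at GY1  (through GY1, causality inverts; strokes same side of GY1)
b5 stroke at J1  (J1: last free bond brings effort in)

#0 stroke→GY1
#1 stroke→GY1
#2 stroke→J2
#3 stroke→I1
#4 stroke→Sf1
#5 stroke→J1
#6 stroke→I2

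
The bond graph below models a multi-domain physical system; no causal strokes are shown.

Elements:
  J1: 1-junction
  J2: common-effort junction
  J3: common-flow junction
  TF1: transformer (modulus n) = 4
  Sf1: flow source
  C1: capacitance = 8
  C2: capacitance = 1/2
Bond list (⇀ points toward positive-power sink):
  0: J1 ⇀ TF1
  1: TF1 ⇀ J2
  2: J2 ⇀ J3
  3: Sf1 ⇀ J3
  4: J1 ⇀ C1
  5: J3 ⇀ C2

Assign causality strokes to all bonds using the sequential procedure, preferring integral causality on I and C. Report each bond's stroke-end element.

bond 3 stroke→Sf1  (Sf1 (Sf) sets flow on bond)
bond 2 stroke→J3  (common-f at J3 fixed by 3)
bond 5 stroke→J3  (1-jn J3 has f-setter on 3)
bond 1 stroke→J2  (closing 0-jn rule on J2)
bond 0 stroke→TF1  (TF1: transformer flips bond 1)
bond 4 stroke→J1  (J1 flow already set via bond 0)

b0 stroke→TF1
b1 stroke→J2
b2 stroke→J3
b3 stroke→Sf1
b4 stroke→J1
b5 stroke→J3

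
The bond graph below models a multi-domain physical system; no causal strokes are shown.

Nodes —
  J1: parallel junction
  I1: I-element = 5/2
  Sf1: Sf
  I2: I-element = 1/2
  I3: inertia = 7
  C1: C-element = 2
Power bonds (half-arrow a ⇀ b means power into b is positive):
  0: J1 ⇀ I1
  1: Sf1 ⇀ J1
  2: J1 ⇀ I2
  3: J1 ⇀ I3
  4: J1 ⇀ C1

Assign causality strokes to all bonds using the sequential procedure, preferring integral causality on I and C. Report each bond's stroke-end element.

β0 stroke at I1
β1 stroke at Sf1
β2 stroke at I2
β3 stroke at I3
β4 stroke at J1

b1 stroke→Sf1  (Sf1 (Sf) sets flow on bond)
b0 stroke→I1  (I1 outputs flow p/I1)
b2 stroke→I2  (I2 integral (f out))
b3 stroke→I3  (I3 integral (f out))
b4 stroke→J1  (J1 needs exactly one e-in)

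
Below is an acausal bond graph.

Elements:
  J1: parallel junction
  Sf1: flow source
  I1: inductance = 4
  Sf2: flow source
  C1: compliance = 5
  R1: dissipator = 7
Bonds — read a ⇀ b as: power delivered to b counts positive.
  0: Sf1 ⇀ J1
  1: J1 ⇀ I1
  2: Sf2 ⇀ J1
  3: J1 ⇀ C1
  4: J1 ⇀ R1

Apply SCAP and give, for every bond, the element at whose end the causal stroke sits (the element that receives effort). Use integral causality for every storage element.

b0 stroke→Sf1  (Sf1 (Sf) sets flow on bond)
b2 stroke→Sf2  (Sf2 fixes flow; stroke at Sf2)
b1 stroke→I1  (I1 integral (f out))
b3 stroke→J1  (C1 integral (e out))
b4 stroke→R1  (J1 effort already set via bond 3)

bond 0 stroke→Sf1
bond 1 stroke→I1
bond 2 stroke→Sf2
bond 3 stroke→J1
bond 4 stroke→R1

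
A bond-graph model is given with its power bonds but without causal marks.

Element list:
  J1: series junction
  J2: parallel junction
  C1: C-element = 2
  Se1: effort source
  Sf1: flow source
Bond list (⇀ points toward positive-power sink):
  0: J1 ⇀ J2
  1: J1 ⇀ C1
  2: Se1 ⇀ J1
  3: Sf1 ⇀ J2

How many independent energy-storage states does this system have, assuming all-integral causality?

β2 |J1  (Se1 (Se) sets effort on bond)
β3 |Sf1  (Sf1 (Sf) sets flow on bond)
β0 |J2  (J2 needs exactly one e-in)
β1 |J1  (1-jn J1 has f-setter on 0)

1  (C1 all integral)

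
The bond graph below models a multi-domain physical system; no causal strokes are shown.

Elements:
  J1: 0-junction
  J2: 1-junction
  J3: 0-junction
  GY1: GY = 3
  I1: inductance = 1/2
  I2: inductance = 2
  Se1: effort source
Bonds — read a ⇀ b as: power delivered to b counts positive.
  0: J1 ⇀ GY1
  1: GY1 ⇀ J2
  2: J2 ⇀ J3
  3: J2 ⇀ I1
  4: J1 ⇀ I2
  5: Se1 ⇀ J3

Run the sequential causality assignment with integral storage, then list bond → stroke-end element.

bond 0 stroke at J1
bond 1 stroke at J2
bond 2 stroke at J2
bond 3 stroke at I1
bond 4 stroke at I2
bond 5 stroke at J3

β5 |J3  (Se1: effort source, stroke at far end)
β2 |J2  (common-e at J3 fixed by 5)
β3 |I1  (I1 integral (f out))
β1 |J2  (J2: bond 3 brought flow, rest push out)
β0 |J1  (GY GY1: same side as bond 1)
β4 |I2  (J1: bond 0 brought effort, rest push out)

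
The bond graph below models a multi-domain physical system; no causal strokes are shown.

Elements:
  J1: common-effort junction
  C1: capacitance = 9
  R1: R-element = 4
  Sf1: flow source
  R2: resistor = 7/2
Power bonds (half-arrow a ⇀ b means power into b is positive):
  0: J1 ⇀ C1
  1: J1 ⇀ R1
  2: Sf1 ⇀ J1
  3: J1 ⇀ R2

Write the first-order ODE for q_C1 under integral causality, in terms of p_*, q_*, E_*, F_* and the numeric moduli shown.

bond 2 →Sf1  (Sf1 (Sf) sets flow on bond)
bond 0 →J1  (C1 outputs effort q/C1)
bond 1 →R1  (J1: bond 0 brought effort, rest push out)
bond 3 →R2  (J1 effort already set via bond 0)

dq_C1/dt = F_Sf1 - 5*q_C1/84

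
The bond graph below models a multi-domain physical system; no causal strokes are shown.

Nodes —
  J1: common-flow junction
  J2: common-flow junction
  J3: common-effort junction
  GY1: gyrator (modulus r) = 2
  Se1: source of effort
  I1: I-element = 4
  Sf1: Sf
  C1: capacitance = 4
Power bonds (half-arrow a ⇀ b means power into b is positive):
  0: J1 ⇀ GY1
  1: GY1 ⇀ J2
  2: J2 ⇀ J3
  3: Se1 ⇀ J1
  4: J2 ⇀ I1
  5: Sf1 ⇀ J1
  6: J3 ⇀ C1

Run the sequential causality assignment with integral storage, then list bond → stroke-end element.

β3 stroke→J1  (Se1 (Se) sets effort on bond)
β5 stroke→Sf1  (source Sf1 imposes f)
β0 stroke→J1  (J1: bond 5 brought flow, rest push out)
β1 stroke→J2  (GY1: gyrator matches bond 0)
β4 stroke→I1  (I1 outputs flow p/I1)
β2 stroke→J2  (J2: bond 4 brought flow, rest push out)
β6 stroke→J3  (J3 needs exactly one e-in)

#0 →J1
#1 →J2
#2 →J2
#3 →J1
#4 →I1
#5 →Sf1
#6 →J3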